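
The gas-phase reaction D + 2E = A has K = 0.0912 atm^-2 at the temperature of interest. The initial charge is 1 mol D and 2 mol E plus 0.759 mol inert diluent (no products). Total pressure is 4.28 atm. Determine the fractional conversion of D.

Basis: 1 mol D initially; let X = conversion of D. Extent ξ = X.
Moles: n_D = 1 − X; n_E = 2 − 2X; n_A = X; n_I = 0.759 (inert).
Summing: n_T = 3.76 − 2X.
Mole fractions y_i = n_i/n_T; K = p_A / (p_D p_E^2) with p_i = y_i·P.
Equating to 0.0912 atm^-2 and solving on 0 < X < 1: X = 0.259.

X = 0.259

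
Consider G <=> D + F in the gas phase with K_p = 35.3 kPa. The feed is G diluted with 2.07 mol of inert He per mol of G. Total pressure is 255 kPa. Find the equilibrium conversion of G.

X = 0.498

Take 1 mol G as basis and let X be its fractional conversion, so ξ = X.
Moles: n_G = 1 − X; n_D = X; n_F = X; n_I = 2.07 (inert).
Total moles n_T = 3.07 + X.
Mole fractions y_i = n_i/n_T; K_p = p_D p_F / (p_G) with p_i = y_i·P.
This yields a degree-2 equation in X; solving on (0,1), X = 0.498.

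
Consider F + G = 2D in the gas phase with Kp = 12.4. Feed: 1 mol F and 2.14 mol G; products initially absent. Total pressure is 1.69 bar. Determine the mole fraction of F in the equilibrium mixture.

y_F = 0.054

Let X = conversion of F (basis 1 mol F); extent of reaction ξ = X.
At extent ξ: n_F = 1 − X; n_G = 2.14 − X; n_D = 2X.
n_T stays at 3.14 (no change in mole number).
Mole fractions y_i = n_i/n_T; Kp = p_D^2 / (p_F p_G) with p_i = y_i·P.
Setting this equal to 12.4 and taking the physical root (0 < X < 1) gives X = 0.830.
Then n_F = 0.17, n_T = 3.14, so y_F = 0.054.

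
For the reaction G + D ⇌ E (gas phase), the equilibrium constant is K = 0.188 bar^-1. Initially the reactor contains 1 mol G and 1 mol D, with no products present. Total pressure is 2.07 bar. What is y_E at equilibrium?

Take 1 mol G as basis and let X be its fractional conversion, so ξ = X.
At extent ξ: n_G = 1 − X; n_D = 1 − X; n_E = X.
Total moles n_T = 2 − X.
With p_i = (n_i/n_T)P, K = p_E / (p_G p_D).
Equating to 0.188 bar^-1 and solving on 0 < X < 1: X = 0.152.
Then n_E = 0.152, n_T = 1.85, so y_E = 0.082.

y_E = 0.082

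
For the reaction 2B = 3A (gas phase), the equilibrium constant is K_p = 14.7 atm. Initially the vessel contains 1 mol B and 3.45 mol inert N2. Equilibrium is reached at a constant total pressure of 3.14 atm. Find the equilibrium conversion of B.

X = 0.749

Let X = conversion of B (basis 1 mol B); extent of reaction ξ = 0.5X.
At extent ξ: n_B = 1 − X; n_A = 1.5X; n_I = 3.45 (inert).
Summing: n_T = 4.45 + 0.5X.
y_i = n_i/n_T, p_i = y_i·P. K_p = p_A^3 / (p_B^2).
Equating to 14.7 atm and solving on 0 < X < 1: X = 0.749.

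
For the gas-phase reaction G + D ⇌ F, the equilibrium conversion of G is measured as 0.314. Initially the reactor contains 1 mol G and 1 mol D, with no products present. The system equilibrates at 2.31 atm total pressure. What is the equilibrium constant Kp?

Kp = 0.487 atm^-1

Let X = conversion of G (basis 1 mol G); extent of reaction ξ = X.
Moles: n_G = 1 − X; n_D = 1 − X; n_F = X.
Summing: n_T = 2 − X.
At X = 0.314: n_G = 0.686, n_D = 0.686, n_F = 0.314, n_T = 1.69.
p_i = (n_i/n_T)·P. Kp = p_F / (p_G p_D) = 0.487 atm^-1.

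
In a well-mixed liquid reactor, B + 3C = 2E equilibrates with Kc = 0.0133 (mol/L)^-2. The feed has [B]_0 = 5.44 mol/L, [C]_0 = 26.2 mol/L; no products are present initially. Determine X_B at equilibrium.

X = 0.720

Let X = conversion of B; extent ξ = 5.44·X mol/L.
Concentrations: [B] = 5.44 − 5.44X; [C] = 26.2 − 16.3X; [E] = 10.9X.
Kc = [E]^2 / ([B] [C]^3).
Setting equal to 0.0133 and solving for X on (0,1) gives X = 0.720.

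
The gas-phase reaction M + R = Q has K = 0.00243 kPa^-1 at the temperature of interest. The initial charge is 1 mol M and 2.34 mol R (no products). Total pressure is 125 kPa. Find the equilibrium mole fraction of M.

Take 1 mol M as basis and let X be its fractional conversion, so ξ = X.
Species balance: n_M = 1 − X; n_R = 2.34 − X; n_Q = X.
n_T = Σnᵢ = 3.34 − X.
Mole fractions y_i = n_i/n_T; K = p_Q / (p_M p_R) with p_i = y_i·P.
Substituting and setting equal to 0.00243 kPa^-1 gives a polynomial in X; the root in (0,1) is X = 0.172.
Then n_M = 0.828, n_T = 3.17, so y_M = 0.261.

y_M = 0.261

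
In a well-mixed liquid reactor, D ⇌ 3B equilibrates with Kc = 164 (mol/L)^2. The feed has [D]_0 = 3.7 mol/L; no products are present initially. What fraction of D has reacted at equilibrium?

X = 0.574

Let X = conversion of D; extent ξ = 3.7·X mol/L.
Concentrations: [D] = 3.7 − 3.7X; [B] = 11.1X.
Kc = [B]^3 / ([D]).
This equals 164 at X = 0.574 (the root in 0 < X < 1).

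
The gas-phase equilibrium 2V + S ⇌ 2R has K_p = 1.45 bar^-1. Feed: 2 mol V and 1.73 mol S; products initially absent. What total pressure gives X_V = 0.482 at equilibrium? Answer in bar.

Take 2 mol V as basis and let X be its fractional conversion, so ξ = X.
Mole table: n_V = 2 − 2X; n_S = 1.73 − X; n_R = 2X.
Summing: n_T = 3.73 − X.
K_p = p_R^2 / (p_V^2 p_S) with p_i = (n_i/n_T)·P.
At X = 0.482: the mole-fraction product g(X) = Π y_i^ν_i = 2.253. Since K_p = g(X)·P^{-1}, P = (g/K_p)^(1/1) = (2.253/1.45)^(1/1) = 1.55 bar.

P = 1.55 bar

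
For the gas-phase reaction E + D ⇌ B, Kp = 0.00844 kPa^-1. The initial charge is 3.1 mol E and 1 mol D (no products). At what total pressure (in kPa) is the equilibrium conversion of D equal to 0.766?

Let X = conversion of D (basis 1 mol D); extent of reaction ξ = X.
Mole table: n_E = 3.1 − X; n_D = 1 − X; n_B = X.
Summing: n_T = 4.1 − X.
Kp = p_B / (p_E p_D) with p_i = (n_i/n_T)·P.
At X = 0.766: the mole-fraction product g(X) = Π y_i^ν_i = 4.676. Since Kp = g(X)·P^{-1}, P = (g/Kp)^(1/1) = (4.676/0.00844)^(1/1) = 554 kPa.

P = 554 kPa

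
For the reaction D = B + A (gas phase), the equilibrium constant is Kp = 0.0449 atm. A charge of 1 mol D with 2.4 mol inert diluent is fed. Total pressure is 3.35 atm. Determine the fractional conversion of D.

X = 0.197

Basis: 1 mol D initially; let X = conversion of D. Extent ξ = X.
At extent ξ: n_D = 1 − X; n_B = X; n_A = X; n_I = 2.4 (inert).
Total moles n_T = 3.4 + X.
Mole fractions y_i = n_i/n_T; Kp = p_B p_A / (p_D) with p_i = y_i·P.
This yields a degree-2 equation in X; solving on (0,1), X = 0.197.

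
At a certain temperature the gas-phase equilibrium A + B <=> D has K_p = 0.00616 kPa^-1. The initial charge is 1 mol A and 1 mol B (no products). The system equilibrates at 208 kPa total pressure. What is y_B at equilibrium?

Take 1 mol A as basis and let X be its fractional conversion, so ξ = X.
Moles: n_A = 1 − X; n_B = 1 − X; n_D = X.
Total moles n_T = 2 − X.
Mole fractions y_i = n_i/n_T; K_p = p_D / (p_A p_B) with p_i = y_i·P.
This yields a degree-2 equation in X; solving on (0,1), X = 0.338.
Then n_B = 0.662, n_T = 1.66, so y_B = 0.398.

y_B = 0.398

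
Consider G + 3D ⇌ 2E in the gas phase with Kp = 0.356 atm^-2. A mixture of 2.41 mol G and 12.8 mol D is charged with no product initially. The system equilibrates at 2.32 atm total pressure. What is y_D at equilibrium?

y_D = 0.692

Take 2.41 mol G as basis and let X be its fractional conversion, so ξ = 2.41X.
Moles: n_G = 2.41 − 2.41X; n_D = 12.8 − 7.23X; n_E = 4.82X.
n_T = Σnᵢ = 15.2 − 4.82X.
With p_i = (n_i/n_T)P, Kp = p_E^2 / (p_G p_D^3).
Equating to 0.356 atm^-2 and solving on 0 < X < 1: X = 0.583.
Then n_D = 8.58, n_T = 12.4, so y_D = 0.692.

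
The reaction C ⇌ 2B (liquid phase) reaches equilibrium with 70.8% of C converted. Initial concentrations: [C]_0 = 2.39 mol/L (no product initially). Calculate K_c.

Let X = conversion of C.
Concentrations: [C] = 2.39 − 2.39X; [B] = 4.78X.
At X = 0.708: [C] = 0.698, [B] = 3.38.
K_c = [B]^2 / ([C]) = 16.4 mol/L.

K_c = 16.4 mol/L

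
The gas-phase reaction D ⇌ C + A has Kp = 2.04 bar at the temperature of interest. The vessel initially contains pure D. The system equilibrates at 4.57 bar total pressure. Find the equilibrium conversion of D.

Let X = conversion of D (basis 1 mol D); extent of reaction ξ = X.
At extent ξ: n_D = 1 − X; n_C = X; n_A = X.
n_T = Σnᵢ = 1 + X.
With p_i = (n_i/n_T)P, Kp = p_C p_A / (p_D).
This yields a degree-2 equation in X; solving on (0,1), X = 0.556.

X = 0.556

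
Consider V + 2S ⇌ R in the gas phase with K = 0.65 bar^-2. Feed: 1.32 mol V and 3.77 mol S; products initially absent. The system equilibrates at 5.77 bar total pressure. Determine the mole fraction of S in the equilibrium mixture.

y_S = 0.532

Basis: 1.32 mol V initially; let X = conversion of V. Extent ξ = 1.32X.
Species balance: n_V = 1.32 − 1.32X; n_S = 3.77 − 2.64X; n_R = 1.32X.
Total moles n_T = 5.09 − 2.64X.
y_i = n_i/n_T, p_i = y_i·P. K = p_R / (p_V p_S^2).
This yields a degree-3 equation in X; solving on (0,1), X = 0.860.
Then n_S = 1.5, n_T = 2.82, so y_S = 0.532.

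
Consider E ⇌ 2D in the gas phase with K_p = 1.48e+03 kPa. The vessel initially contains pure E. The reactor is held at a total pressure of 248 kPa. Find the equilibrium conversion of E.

X = 0.774

Take 1 mol E as basis and let X be its fractional conversion, so ξ = X.
Moles: n_E = 1 − X; n_D = 2X.
Summing: n_T = 1 + X.
With p_i = (n_i/n_T)P, K_p = p_D^2 / (p_E).
Setting this equal to 1.48e+03 kPa and taking the physical root (0 < X < 1) gives X = 0.774.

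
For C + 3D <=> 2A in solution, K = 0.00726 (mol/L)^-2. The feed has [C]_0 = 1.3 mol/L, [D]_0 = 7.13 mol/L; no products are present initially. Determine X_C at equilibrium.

X = 0.389

Let X = conversion of C; extent ξ = 1.3·X mol/L.
Concentrations: [C] = 1.3 − 1.3X; [D] = 7.13 − 3.9X; [A] = 2.6X.
K = [A]^2 / ([C] [D]^3).
Solving K = 0.00726 for X ∈ (0,1): X = 0.389.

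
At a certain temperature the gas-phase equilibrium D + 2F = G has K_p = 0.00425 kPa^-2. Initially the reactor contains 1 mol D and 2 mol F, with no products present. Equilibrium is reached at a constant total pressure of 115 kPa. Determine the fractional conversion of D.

Let X = conversion of D (basis 1 mol D); extent of reaction ξ = X.
Mole table: n_D = 1 − X; n_F = 2 − 2X; n_G = X.
Total moles n_T = 3 − 2X.
y_i = n_i/n_T, p_i = y_i·P. K_p = p_G / (p_D p_F^2).
Substituting and setting equal to 0.00425 kPa^-2 gives a polynomial in X; the root in (0,1) is X = 0.810.

X = 0.810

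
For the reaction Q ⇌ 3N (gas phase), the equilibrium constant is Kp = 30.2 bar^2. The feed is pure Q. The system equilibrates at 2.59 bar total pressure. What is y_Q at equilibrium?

y_Q = 0.141

Basis: 1 mol Q initially; let X = conversion of Q. Extent ξ = X.
At extent ξ: n_Q = 1 − X; n_N = 3X.
n_T = Σnᵢ = 1 + 2X.
With p_i = (n_i/n_T)P, Kp = p_N^3 / (p_Q).
Setting this equal to 30.2 bar^2 and taking the physical root (0 < X < 1) gives X = 0.670.
Then n_Q = 0.33, n_T = 2.34, so y_Q = 0.141.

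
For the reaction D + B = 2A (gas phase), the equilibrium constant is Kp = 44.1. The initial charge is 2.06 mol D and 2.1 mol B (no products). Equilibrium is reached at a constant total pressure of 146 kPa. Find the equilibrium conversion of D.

X = 0.776

Take 2.06 mol D as basis and let X be its fractional conversion, so ξ = 2.06X.
Moles: n_D = 2.06 − 2.06X; n_B = 2.1 − 2.06X; n_A = 4.12X.
n_T stays at 4.16 (no change in mole number).
With p_i = (n_i/n_T)P, Kp = p_A^2 / (p_D p_B).
This yields a degree-2 equation in X; solving on (0,1), X = 0.776.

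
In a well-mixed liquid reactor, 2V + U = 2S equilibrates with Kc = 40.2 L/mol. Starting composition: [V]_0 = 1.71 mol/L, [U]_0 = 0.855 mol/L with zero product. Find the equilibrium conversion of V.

X = 0.747

Let X = conversion of V; extent ξ = 1.71X/2 mol/L.
Concentrations: [V] = 1.71 − 1.71X; [U] = 0.855 − 0.855X; [S] = 1.71X.
Kc = [S]^2 / ([V]^2 [U]).
Solving Kc = 40.2 for X ∈ (0,1): X = 0.747.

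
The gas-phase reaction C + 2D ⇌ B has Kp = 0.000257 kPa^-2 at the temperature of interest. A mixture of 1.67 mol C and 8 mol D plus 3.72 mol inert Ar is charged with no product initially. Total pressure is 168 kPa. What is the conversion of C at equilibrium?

Let X = conversion of C (basis 1.67 mol C); extent of reaction ξ = 1.67X.
At extent ξ: n_C = 1.67 − 1.67X; n_D = 8 − 3.34X; n_B = 1.67X; n_I = 3.72 (inert).
n_T = Σnᵢ = 13.4 − 3.34X.
y_i = n_i/n_T, p_i = y_i·P. Kp = p_B / (p_C p_D^2).
Substituting and setting equal to 0.000257 kPa^-2 gives a polynomial in X; the root in (0,1) is X = 0.661.

X = 0.661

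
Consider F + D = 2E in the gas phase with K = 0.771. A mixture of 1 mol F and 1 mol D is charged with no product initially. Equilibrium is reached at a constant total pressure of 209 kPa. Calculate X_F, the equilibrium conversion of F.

Take 1 mol F as basis and let X be its fractional conversion, so ξ = X.
At extent ξ: n_F = 1 − X; n_D = 1 − X; n_E = 2X.
n_T stays at 2 (no change in mole number).
With p_i = (n_i/n_T)P, K = p_E^2 / (p_F p_D).
Setting this equal to 0.771 and taking the physical root (0 < X < 1) gives X = 0.305.

X = 0.305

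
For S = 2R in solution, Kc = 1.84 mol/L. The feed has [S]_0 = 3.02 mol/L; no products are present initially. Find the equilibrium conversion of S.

X = 0.321

Let X = conversion of S; extent ξ = 3.02·X mol/L.
Concentrations: [S] = 3.02 − 3.02X; [R] = 6.04X.
Kc = [R]^2 / ([S]).
Setting equal to 1.84 and solving for X on (0,1) gives X = 0.321.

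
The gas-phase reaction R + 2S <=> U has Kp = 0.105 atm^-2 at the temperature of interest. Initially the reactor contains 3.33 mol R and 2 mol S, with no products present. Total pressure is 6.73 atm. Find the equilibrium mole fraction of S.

y_S = 0.207

Let X = conversion of S (basis 2 mol S); extent of reaction ξ = X.
Moles: n_R = 3.33 − X; n_S = 2 − 2X; n_U = X.
Total moles n_T = 5.33 − 2X.
Mole fractions y_i = n_i/n_T; Kp = p_U / (p_R p_S^2) with p_i = y_i·P.
Substituting and setting equal to 0.105 atm^-2 gives a polynomial in X; the root in (0,1) is X = 0.565.
Then n_S = 0.87, n_T = 4.2, so y_S = 0.207.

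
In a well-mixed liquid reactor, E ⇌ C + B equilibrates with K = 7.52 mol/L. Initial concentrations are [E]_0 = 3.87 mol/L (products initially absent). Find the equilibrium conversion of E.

X = 0.728

Let X = conversion of E; extent ξ = 3.87·X mol/L.
Concentrations: [E] = 3.87 − 3.87X; [C] = 3.87X; [B] = 3.87X.
K = [C] [B] / ([E]).
This equals 7.52 at X = 0.728 (the root in 0 < X < 1).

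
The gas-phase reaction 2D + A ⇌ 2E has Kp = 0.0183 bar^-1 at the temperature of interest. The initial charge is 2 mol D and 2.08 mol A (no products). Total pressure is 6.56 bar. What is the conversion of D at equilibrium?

X = 0.194

Basis: 2 mol D initially; let X = conversion of D. Extent ξ = X.
Moles: n_D = 2 − 2X; n_A = 2.08 − X; n_E = 2X.
n_T = Σnᵢ = 4.08 − X.
Mole fractions y_i = n_i/n_T; Kp = p_E^2 / (p_D^2 p_A) with p_i = y_i·P.
This yields a degree-3 equation in X; solving on (0,1), X = 0.194.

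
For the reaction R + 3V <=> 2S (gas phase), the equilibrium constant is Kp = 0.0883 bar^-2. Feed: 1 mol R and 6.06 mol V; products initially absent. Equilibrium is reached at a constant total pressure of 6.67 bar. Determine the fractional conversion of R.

Basis: 1 mol R initially; let X = conversion of R. Extent ξ = X.
Mole table: n_R = 1 − X; n_V = 6.06 − 3X; n_S = 2X.
Total moles n_T = 7.06 − 2X.
With p_i = (n_i/n_T)P, Kp = p_S^2 / (p_R p_V^3).
Substituting and setting equal to 0.0883 bar^-2 gives a polynomial in X; the root in (0,1) is X = 0.720.

X = 0.720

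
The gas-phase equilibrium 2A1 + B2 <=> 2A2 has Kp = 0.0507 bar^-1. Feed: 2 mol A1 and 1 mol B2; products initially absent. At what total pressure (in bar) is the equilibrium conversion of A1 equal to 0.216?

Basis: 2 mol A1 initially; let X = conversion of A1. Extent ξ = X.
Mole table: n_A1 = 2 − 2X; n_B2 = 1 − X; n_A2 = 2X.
Summing: n_T = 3 − X.
Kp = p_A2^2 / (p_A1^2 p_B2) with p_i = (n_i/n_T)·P.
At X = 0.216: the mole-fraction product g(X) = Π y_i^ν_i = 0.2695. Since Kp = g(X)·P^{-1}, P = (g/Kp)^(1/1) = (0.2695/0.0507)^(1/1) = 5.32 bar.

P = 5.32 bar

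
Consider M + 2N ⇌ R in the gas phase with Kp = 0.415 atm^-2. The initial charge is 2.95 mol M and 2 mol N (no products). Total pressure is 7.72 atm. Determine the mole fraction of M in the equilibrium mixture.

y_M = 0.641

Basis: 2 mol N initially; let X = conversion of N. Extent ξ = X.
At extent ξ: n_M = 2.95 − X; n_N = 2 − 2X; n_R = X.
Total moles n_T = 4.95 − 2X.
y_i = n_i/n_T, p_i = y_i·P. Kp = p_R / (p_M p_N^2).
Equating to 0.415 atm^-2 and solving on 0 < X < 1: X = 0.795.
Then n_M = 2.16, n_T = 3.36, so y_M = 0.641.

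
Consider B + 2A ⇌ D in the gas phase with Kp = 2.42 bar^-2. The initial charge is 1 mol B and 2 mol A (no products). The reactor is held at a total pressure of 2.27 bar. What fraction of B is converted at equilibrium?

X = 0.666

Take 1 mol B as basis and let X be its fractional conversion, so ξ = X.
At extent ξ: n_B = 1 − X; n_A = 2 − 2X; n_D = X.
n_T = Σnᵢ = 3 − 2X.
Mole fractions y_i = n_i/n_T; Kp = p_D / (p_B p_A^2) with p_i = y_i·P.
Substituting and setting equal to 2.42 bar^-2 gives a polynomial in X; the root in (0,1) is X = 0.666.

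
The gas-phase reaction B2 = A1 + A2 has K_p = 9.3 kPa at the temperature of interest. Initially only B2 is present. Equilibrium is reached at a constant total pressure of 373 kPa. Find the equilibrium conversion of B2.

X = 0.156

Let X = conversion of B2 (basis 1 mol B2); extent of reaction ξ = X.
Moles: n_B2 = 1 − X; n_A1 = X; n_A2 = X.
Summing: n_T = 1 + X.
y_i = n_i/n_T, p_i = y_i·P. K_p = p_A1 p_A2 / (p_B2).
This yields a degree-2 equation in X; solving on (0,1), X = 0.156.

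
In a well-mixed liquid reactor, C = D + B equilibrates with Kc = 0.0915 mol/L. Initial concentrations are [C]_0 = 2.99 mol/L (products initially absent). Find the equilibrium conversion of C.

X = 0.160

Let X = conversion of C; extent ξ = 2.99·X mol/L.
Concentrations: [C] = 2.99 − 2.99X; [D] = 2.99X; [B] = 2.99X.
Kc = [D] [B] / ([C]).
Solving Kc = 0.0915 for X ∈ (0,1): X = 0.160.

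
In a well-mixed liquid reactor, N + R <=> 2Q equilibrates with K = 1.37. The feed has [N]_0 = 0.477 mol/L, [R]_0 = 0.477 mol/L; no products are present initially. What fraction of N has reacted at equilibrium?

X = 0.369

Let X = conversion of N; extent ξ = 0.477·X mol/L.
Concentrations: [N] = 0.477 − 0.477X; [R] = 0.477 − 0.477X; [Q] = 0.954X.
K = [Q]^2 / ([N] [R]).
Solving K = 1.37 for X ∈ (0,1): X = 0.369.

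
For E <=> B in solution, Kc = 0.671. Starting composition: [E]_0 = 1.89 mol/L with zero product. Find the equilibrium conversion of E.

X = 0.402

Let X = conversion of E; extent ξ = 1.89·X mol/L.
Concentrations: [E] = 1.89 − 1.89X; [B] = 1.89X.
Kc = [B] / ([E]).
This equals 0.671 at X = 0.402 (the root in 0 < X < 1).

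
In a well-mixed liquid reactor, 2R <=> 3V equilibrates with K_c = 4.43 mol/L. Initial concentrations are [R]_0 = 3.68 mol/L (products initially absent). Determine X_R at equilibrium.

X = 0.466

Let X = conversion of R; extent ξ = 3.68X/2 mol/L.
Concentrations: [R] = 3.68 − 3.68X; [V] = 5.52X.
K_c = [V]^3 / ([R]^2).
Setting equal to 4.43 and solving for X on (0,1) gives X = 0.466.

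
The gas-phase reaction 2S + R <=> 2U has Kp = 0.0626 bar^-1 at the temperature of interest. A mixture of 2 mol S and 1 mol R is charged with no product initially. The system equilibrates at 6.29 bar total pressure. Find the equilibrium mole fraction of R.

Take 2 mol S as basis and let X be its fractional conversion, so ξ = X.
At extent ξ: n_S = 2 − 2X; n_R = 1 − X; n_U = 2X.
n_T = Σnᵢ = 3 − X.
With p_i = (n_i/n_T)P, Kp = p_U^2 / (p_S^2 p_R).
Setting this equal to 0.0626 bar^-1 and taking the physical root (0 < X < 1) gives X = 0.247.
Then n_R = 0.753, n_T = 2.75, so y_R = 0.273.

y_R = 0.273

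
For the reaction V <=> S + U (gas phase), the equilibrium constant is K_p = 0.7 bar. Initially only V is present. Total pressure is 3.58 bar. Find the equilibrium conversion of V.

X = 0.404

Let X = conversion of V (basis 1 mol V); extent of reaction ξ = X.
Mole table: n_V = 1 − X; n_S = X; n_U = X.
Total moles n_T = 1 + X.
Mole fractions y_i = n_i/n_T; K_p = p_S p_U / (p_V) with p_i = y_i·P.
Setting this equal to 0.7 bar and taking the physical root (0 < X < 1) gives X = 0.404.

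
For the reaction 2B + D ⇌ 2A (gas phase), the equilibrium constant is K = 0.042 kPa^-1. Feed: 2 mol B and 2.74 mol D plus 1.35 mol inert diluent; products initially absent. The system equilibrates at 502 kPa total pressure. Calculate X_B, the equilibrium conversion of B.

Let X = conversion of B (basis 2 mol B); extent of reaction ξ = X.
Species balance: n_B = 2 − 2X; n_D = 2.74 − X; n_A = 2X; n_I = 1.35 (inert).
n_T = Σnᵢ = 6.09 − X.
y_i = n_i/n_T, p_i = y_i·P. K = p_A^2 / (p_B^2 p_D).
Setting this equal to 0.042 kPa^-1 and taking the physical root (0 < X < 1) gives X = 0.737.

X = 0.737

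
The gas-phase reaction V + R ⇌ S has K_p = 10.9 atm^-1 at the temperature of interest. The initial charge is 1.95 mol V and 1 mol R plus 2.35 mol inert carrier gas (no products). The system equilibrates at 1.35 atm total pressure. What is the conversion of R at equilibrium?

X = 0.791

Take 1 mol R as basis and let X be its fractional conversion, so ξ = X.
Moles: n_V = 1.95 − X; n_R = 1 − X; n_S = X; n_I = 2.35 (inert).
n_T = Σnᵢ = 5.3 − X.
With p_i = (n_i/n_T)P, K_p = p_S / (p_V p_R).
Equating to 10.9 atm^-1 and solving on 0 < X < 1: X = 0.791.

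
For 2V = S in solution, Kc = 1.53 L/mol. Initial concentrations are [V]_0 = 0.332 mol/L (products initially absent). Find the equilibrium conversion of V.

X = 0.385

Let X = conversion of V; extent ξ = 0.332X/2 mol/L.
Concentrations: [V] = 0.332 − 0.332X; [S] = 0.166X.
Kc = [S] / ([V]^2).
Equating to 1.53 L/mol: the physical root is X = 0.385.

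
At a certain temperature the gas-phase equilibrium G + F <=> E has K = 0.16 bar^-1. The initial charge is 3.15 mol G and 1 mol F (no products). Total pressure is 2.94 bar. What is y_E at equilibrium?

Basis: 1 mol F initially; let X = conversion of F. Extent ξ = X.
Species balance: n_G = 3.15 − X; n_F = 1 − X; n_E = X.
Total moles n_T = 4.15 − X.
With p_i = (n_i/n_T)P, K = p_E / (p_G p_F).
Equating to 0.16 bar^-1 and solving on 0 < X < 1: X = 0.259.
Then n_E = 0.259, n_T = 3.89, so y_E = 0.067.

y_E = 0.067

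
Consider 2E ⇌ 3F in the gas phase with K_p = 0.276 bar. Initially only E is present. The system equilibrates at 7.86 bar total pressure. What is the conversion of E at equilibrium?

X = 0.195

Basis: 1 mol E initially; let X = conversion of E. Extent ξ = 0.5X.
Mole table: n_E = 1 − X; n_F = 1.5X.
Total moles n_T = 1 + 0.5X.
y_i = n_i/n_T, p_i = y_i·P. K_p = p_F^3 / (p_E^2).
Equating to 0.276 bar and solving on 0 < X < 1: X = 0.195.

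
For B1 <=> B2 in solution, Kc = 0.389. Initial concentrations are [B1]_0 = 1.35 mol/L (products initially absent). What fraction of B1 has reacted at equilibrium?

Let X = conversion of B1; extent ξ = 1.35·X mol/L.
Concentrations: [B1] = 1.35 − 1.35X; [B2] = 1.35X.
Kc = [B2] / ([B1]).
Setting equal to 0.389 and solving for X on (0,1) gives X = 0.280.

X = 0.280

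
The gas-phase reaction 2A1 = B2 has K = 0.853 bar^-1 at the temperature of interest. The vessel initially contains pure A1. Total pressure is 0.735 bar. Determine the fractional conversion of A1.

Take 1 mol A1 as basis and let X be its fractional conversion, so ξ = 0.5X.
Moles: n_A1 = 1 − X; n_B2 = 0.5X.
Total moles n_T = 1 − 0.5X.
y_i = n_i/n_T, p_i = y_i·P. K = p_B2 / (p_A1^2).
Substituting and setting equal to 0.853 bar^-1 gives a polynomial in X; the root in (0,1) is X = 0.466.

X = 0.466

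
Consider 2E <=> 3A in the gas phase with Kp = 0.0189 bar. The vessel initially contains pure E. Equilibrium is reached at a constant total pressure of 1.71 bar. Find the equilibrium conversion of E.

X = 0.138

Basis: 1 mol E initially; let X = conversion of E. Extent ξ = 0.5X.
At extent ξ: n_E = 1 − X; n_A = 1.5X.
n_T = Σnᵢ = 1 + 0.5X.
With p_i = (n_i/n_T)P, Kp = p_A^3 / (p_E^2).
This yields a degree-3 equation in X; solving on (0,1), X = 0.138.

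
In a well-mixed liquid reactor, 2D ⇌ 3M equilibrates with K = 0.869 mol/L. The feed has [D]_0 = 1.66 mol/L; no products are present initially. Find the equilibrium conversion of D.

Let X = conversion of D; extent ξ = 1.66X/2 mol/L.
Concentrations: [D] = 1.66 − 1.66X; [M] = 2.49X.
K = [M]^3 / ([D]^2).
Equating to 0.869 mol/L: the physical root is X = 0.388.

X = 0.388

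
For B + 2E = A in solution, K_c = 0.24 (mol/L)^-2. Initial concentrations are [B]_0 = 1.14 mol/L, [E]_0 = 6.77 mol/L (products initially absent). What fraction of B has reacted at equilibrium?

X = 0.849

Let X = conversion of B; extent ξ = 1.14·X mol/L.
Concentrations: [B] = 1.14 − 1.14X; [E] = 6.77 − 2.28X; [A] = 1.14X.
K_c = [A] / ([B] [E]^2).
This equals 0.24 at X = 0.849 (the root in 0 < X < 1).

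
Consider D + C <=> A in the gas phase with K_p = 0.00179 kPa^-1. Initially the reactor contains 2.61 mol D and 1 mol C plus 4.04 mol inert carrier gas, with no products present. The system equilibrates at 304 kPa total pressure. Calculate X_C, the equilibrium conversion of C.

Take 1 mol C as basis and let X be its fractional conversion, so ξ = X.
Mole table: n_D = 2.61 − X; n_C = 1 − X; n_A = X; n_I = 4.04 (inert).
Summing: n_T = 7.65 − X.
With p_i = (n_i/n_T)P, K_p = p_A / (p_D p_C).
Setting this equal to 0.00179 kPa^-1 and taking the physical root (0 < X < 1) gives X = 0.151.

X = 0.151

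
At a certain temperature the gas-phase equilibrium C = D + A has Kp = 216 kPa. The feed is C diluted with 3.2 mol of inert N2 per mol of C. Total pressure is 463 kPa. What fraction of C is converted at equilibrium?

X = 0.754

Take 1 mol C as basis and let X be its fractional conversion, so ξ = X.
Mole table: n_C = 1 − X; n_D = X; n_A = X; n_I = 3.2 (inert).
n_T = Σnᵢ = 4.2 + X.
Mole fractions y_i = n_i/n_T; Kp = p_D p_A / (p_C) with p_i = y_i·P.
Substituting and setting equal to 216 kPa gives a polynomial in X; the root in (0,1) is X = 0.754.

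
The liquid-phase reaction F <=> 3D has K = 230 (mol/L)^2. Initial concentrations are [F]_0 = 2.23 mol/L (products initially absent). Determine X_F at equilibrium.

Let X = conversion of F; extent ξ = 2.23·X mol/L.
Concentrations: [F] = 2.23 − 2.23X; [D] = 6.69X.
K = [D]^3 / ([F]).
Equating to 230 (mol/L)^2: the physical root is X = 0.752.

X = 0.752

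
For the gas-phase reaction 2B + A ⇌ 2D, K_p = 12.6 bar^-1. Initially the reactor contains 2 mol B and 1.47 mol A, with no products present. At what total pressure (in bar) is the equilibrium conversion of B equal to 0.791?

P = 4.49 bar

Basis: 2 mol B initially; let X = conversion of B. Extent ξ = X.
Species balance: n_B = 2 − 2X; n_A = 1.47 − X; n_D = 2X.
Summing: n_T = 3.47 − X.
K_p = p_D^2 / (p_B^2 p_A) with p_i = (n_i/n_T)·P.
At X = 0.791: the mole-fraction product g(X) = Π y_i^ν_i = 56.51. Since K_p = g(X)·P^{-1}, P = (g/K_p)^(1/1) = (56.51/12.6)^(1/1) = 4.49 bar.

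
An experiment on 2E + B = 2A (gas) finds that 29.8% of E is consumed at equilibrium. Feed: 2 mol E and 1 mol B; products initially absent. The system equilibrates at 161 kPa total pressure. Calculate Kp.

Basis: 2 mol E initially; let X = conversion of E. Extent ξ = X.
Moles: n_E = 2 − 2X; n_B = 1 − X; n_A = 2X.
n_T = Σnᵢ = 3 − X.
At X = 0.298: n_E = 1.4, n_B = 0.702, n_A = 0.596, n_T = 2.7.
p_i = (n_i/n_T)·P. Kp = p_A^2 / (p_E^2 p_B) = 0.00431 kPa^-1.

Kp = 0.00431 kPa^-1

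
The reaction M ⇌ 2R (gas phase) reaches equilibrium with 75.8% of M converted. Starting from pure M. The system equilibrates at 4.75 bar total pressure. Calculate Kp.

Let X = conversion of M (basis 1 mol M); extent of reaction ξ = X.
Moles: n_M = 1 − X; n_R = 2X.
Summing: n_T = 1 + X.
At X = 0.758: n_M = 0.242, n_R = 1.52, n_T = 1.76.
p_i = (n_i/n_T)·P. Kp = p_R^2 / (p_M) = 25.7 bar.

Kp = 25.7 bar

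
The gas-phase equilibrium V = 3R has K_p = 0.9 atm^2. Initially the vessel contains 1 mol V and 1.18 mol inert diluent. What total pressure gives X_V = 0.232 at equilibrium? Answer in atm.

Let X = conversion of V (basis 1 mol V); extent of reaction ξ = X.
Species balance: n_V = 1 − X; n_R = 3X; n_I = 1.18 (inert).
Summing: n_T = 2.18 + 2X.
K_p = p_R^3 / (p_V) with p_i = (n_i/n_T)·P.
At X = 0.232: the mole-fraction product g(X) = Π y_i^ν_i = 0.0628. Since K_p = g(X)·P^{2}, P = (K_p/g)^(1/2) = (0.9/0.0628)^(1/2) = 3.79 atm.

P = 3.79 atm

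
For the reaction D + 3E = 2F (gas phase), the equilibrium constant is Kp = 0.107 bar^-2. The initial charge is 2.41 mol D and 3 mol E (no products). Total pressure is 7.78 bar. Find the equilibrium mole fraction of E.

y_E = 0.298

Let X = conversion of E (basis 3 mol E); extent of reaction ξ = X.
Species balance: n_D = 2.41 − X; n_E = 3 − 3X; n_F = 2X.
n_T = Σnᵢ = 5.41 − 2X.
With p_i = (n_i/n_T)P, Kp = p_F^2 / (p_D p_E^3).
Equating to 0.107 bar^-2 and solving on 0 < X < 1: X = 0.578.
Then n_E = 1.27, n_T = 4.25, so y_E = 0.298.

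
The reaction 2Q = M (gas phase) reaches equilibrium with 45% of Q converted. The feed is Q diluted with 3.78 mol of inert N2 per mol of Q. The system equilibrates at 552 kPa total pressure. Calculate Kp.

Take 1 mol Q as basis and let X be its fractional conversion, so ξ = 0.5X.
Species balance: n_Q = 1 − X; n_M = 0.5X; n_I = 3.78 (inert).
n_T = Σnᵢ = 4.78 − 0.5X.
At X = 0.45: n_Q = 0.55, n_M = 0.225, n_T = 4.55.
p_i = (n_i/n_T)·P. Kp = p_M / (p_Q^2) = 0.00614 kPa^-1.

Kp = 0.00614 kPa^-1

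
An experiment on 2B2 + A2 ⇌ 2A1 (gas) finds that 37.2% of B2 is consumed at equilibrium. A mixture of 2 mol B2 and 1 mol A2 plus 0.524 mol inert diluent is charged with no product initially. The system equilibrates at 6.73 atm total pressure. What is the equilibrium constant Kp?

Let X = conversion of B2 (basis 2 mol B2); extent of reaction ξ = X.
Species balance: n_B2 = 2 − 2X; n_A2 = 1 − X; n_A1 = 2X; n_I = 0.524 (inert).
n_T = Σnᵢ = 3.52 − X.
At X = 0.372: n_B2 = 1.26, n_A2 = 0.628, n_A1 = 0.744, n_T = 3.15.
p_i = (n_i/n_T)·P. Kp = p_A1^2 / (p_B2^2 p_A2) = 0.262 atm^-1.

Kp = 0.262 atm^-1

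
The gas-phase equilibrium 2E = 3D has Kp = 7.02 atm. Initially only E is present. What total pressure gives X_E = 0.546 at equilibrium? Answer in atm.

Take 1 mol E as basis and let X be its fractional conversion, so ξ = 0.5X.
Moles: n_E = 1 − X; n_D = 1.5X.
Total moles n_T = 1 + 0.5X.
Kp = p_D^3 / (p_E^2) with p_i = (n_i/n_T)·P.
At X = 0.546: the mole-fraction product g(X) = Π y_i^ν_i = 2.094. Since Kp = g(X)·P^{1}, P = (Kp/g)^(1/1) = (7.02/2.094)^(1/1) = 3.35 atm.

P = 3.35 atm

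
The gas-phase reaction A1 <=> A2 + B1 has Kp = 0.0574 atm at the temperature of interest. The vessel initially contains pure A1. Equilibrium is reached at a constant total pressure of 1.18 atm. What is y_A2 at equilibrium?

Take 1 mol A1 as basis and let X be its fractional conversion, so ξ = X.
Species balance: n_A1 = 1 − X; n_A2 = X; n_B1 = X.
Summing: n_T = 1 + X.
y_i = n_i/n_T, p_i = y_i·P. Kp = p_A2 p_B1 / (p_A1).
This yields a degree-2 equation in X; solving on (0,1), X = 0.215.
Then n_A2 = 0.215, n_T = 1.22, so y_A2 = 0.177.

y_A2 = 0.177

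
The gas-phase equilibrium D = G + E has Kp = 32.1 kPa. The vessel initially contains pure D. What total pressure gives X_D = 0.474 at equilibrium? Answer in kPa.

Let X = conversion of D (basis 1 mol D); extent of reaction ξ = X.
At extent ξ: n_D = 1 − X; n_G = X; n_E = X.
Total moles n_T = 1 + X.
Kp = p_G p_E / (p_D) with p_i = (n_i/n_T)·P.
At X = 0.474: the mole-fraction product g(X) = Π y_i^ν_i = 0.2898. Since Kp = g(X)·P^{1}, P = (Kp/g)^(1/1) = (32.1/0.2898)^(1/1) = 111 kPa.

P = 111 kPa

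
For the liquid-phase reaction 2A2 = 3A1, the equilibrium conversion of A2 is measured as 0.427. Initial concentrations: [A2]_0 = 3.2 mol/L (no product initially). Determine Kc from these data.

Kc = 2.56 mol/L

Let X = conversion of A2.
Concentrations: [A2] = 3.2 − 3.2X; [A1] = 4.8X.
At X = 0.427: [A2] = 1.83, [A1] = 2.05.
Kc = [A1]^3 / ([A2]^2) = 2.56 mol/L.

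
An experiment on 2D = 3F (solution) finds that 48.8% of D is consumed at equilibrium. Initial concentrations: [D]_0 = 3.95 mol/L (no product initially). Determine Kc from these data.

Kc = 5.91 mol/L

Let X = conversion of D.
Concentrations: [D] = 3.95 − 3.95X; [F] = 5.93X.
At X = 0.488: [D] = 2.02, [F] = 2.89.
Kc = [F]^3 / ([D]^2) = 5.91 mol/L.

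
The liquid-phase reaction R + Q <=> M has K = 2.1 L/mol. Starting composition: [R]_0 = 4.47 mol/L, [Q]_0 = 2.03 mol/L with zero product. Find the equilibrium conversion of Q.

Let X = conversion of Q; extent ξ = 2.03·X mol/L.
Concentrations: [R] = 4.47 − 2.03X; [Q] = 2.03 − 2.03X; [M] = 2.03X.
K = [M] / ([R] [Q]).
This equals 2.1 at X = 0.852 (the root in 0 < X < 1).

X = 0.852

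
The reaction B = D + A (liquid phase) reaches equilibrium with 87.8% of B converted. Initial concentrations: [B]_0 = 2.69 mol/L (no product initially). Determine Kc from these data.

Let X = conversion of B.
Concentrations: [B] = 2.69 − 2.69X; [D] = 2.69X; [A] = 2.69X.
At X = 0.878: [B] = 0.328, [D] = 2.36, [A] = 2.36.
Kc = [D] [A] / ([B]) = 17 mol/L.

Kc = 17 mol/L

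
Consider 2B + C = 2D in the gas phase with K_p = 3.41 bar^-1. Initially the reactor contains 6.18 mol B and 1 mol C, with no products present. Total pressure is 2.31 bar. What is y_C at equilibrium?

y_C = 0.020

Basis: 1 mol C initially; let X = conversion of C. Extent ξ = X.
Species balance: n_B = 6.18 − 2X; n_C = 1 − X; n_D = 2X.
n_T = Σnᵢ = 7.18 − X.
With p_i = (n_i/n_T)P, K_p = p_D^2 / (p_B^2 p_C).
This yields a degree-3 equation in X; solving on (0,1), X = 0.875.
Then n_C = 0.125, n_T = 6.3, so y_C = 0.020.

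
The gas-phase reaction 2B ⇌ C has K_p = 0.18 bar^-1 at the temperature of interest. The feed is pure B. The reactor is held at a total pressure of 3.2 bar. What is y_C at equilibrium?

Let X = conversion of B (basis 1 mol B); extent of reaction ξ = 0.5X.
Mole table: n_B = 1 − X; n_C = 0.5X.
Total moles n_T = 1 − 0.5X.
y_i = n_i/n_T, p_i = y_i·P. K_p = p_C / (p_B^2).
Setting this equal to 0.18 bar^-1 and taking the physical root (0 < X < 1) gives X = 0.450.
Then n_C = 0.225, n_T = 0.775, so y_C = 0.290.

y_C = 0.290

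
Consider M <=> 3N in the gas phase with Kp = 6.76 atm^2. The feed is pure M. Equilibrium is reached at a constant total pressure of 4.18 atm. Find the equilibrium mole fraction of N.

Let X = conversion of M (basis 1 mol M); extent of reaction ξ = X.
Species balance: n_M = 1 − X; n_N = 3X.
Summing: n_T = 1 + 2X.
y_i = n_i/n_T, p_i = y_i·P. Kp = p_N^3 / (p_M).
Substituting and setting equal to 6.76 atm^2 gives a polynomial in X; the root in (0,1) is X = 0.294.
Then n_N = 0.883, n_T = 1.59, so y_N = 0.556.

y_N = 0.556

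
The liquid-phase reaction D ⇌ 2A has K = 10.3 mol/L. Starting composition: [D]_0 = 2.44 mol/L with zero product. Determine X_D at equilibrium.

Let X = conversion of D; extent ξ = 2.44·X mol/L.
Concentrations: [D] = 2.44 − 2.44X; [A] = 4.88X.
K = [A]^2 / ([D]).
Solving K = 10.3 for X ∈ (0,1): X = 0.627.

X = 0.627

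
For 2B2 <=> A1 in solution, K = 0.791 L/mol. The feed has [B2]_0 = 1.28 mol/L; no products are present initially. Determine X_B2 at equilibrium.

Let X = conversion of B2; extent ξ = 1.28X/2 mol/L.
Concentrations: [B2] = 1.28 − 1.28X; [A1] = 0.64X.
K = [A1] / ([B2]^2).
This equals 0.791 at X = 0.502 (the root in 0 < X < 1).

X = 0.502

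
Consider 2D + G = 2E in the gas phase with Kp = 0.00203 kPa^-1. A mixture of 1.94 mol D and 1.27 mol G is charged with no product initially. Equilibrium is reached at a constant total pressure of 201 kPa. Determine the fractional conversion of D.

Let X = conversion of D (basis 1.94 mol D); extent of reaction ξ = 0.97X.
Mole table: n_D = 1.94 − 1.94X; n_G = 1.27 − 0.97X; n_E = 1.94X.
n_T = Σnᵢ = 3.21 − 0.97X.
With p_i = (n_i/n_T)P, Kp = p_E^2 / (p_D^2 p_G).
Equating to 0.00203 kPa^-1 and solving on 0 < X < 1: X = 0.272.

X = 0.272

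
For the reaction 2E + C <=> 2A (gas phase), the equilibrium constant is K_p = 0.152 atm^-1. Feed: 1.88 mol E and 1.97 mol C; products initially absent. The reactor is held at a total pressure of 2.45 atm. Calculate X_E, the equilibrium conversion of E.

X = 0.296

Take 1.88 mol E as basis and let X be its fractional conversion, so ξ = 0.94X.
Species balance: n_E = 1.88 − 1.88X; n_C = 1.97 − 0.94X; n_A = 1.88X.
Total moles n_T = 3.85 − 0.94X.
y_i = n_i/n_T, p_i = y_i·P. K_p = p_A^2 / (p_E^2 p_C).
Setting this equal to 0.152 atm^-1 and taking the physical root (0 < X < 1) gives X = 0.296.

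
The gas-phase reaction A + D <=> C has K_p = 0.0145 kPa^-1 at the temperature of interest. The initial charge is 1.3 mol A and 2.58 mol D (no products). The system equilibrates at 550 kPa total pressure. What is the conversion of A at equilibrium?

Let X = conversion of A (basis 1.3 mol A); extent of reaction ξ = 1.3X.
At extent ξ: n_A = 1.3 − 1.3X; n_D = 2.58 − 1.3X; n_C = 1.3X.
Summing: n_T = 3.88 − 1.3X.
With p_i = (n_i/n_T)P, K_p = p_C / (p_A p_D).
This yields a degree-2 equation in X; solving on (0,1), X = 0.812.

X = 0.812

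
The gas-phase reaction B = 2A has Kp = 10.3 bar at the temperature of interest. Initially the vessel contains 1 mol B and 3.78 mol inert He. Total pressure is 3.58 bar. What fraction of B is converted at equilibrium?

X = 0.829

Let X = conversion of B (basis 1 mol B); extent of reaction ξ = X.
Species balance: n_B = 1 − X; n_A = 2X; n_I = 3.78 (inert).
Total moles n_T = 4.78 + X.
y_i = n_i/n_T, p_i = y_i·P. Kp = p_A^2 / (p_B).
Substituting and setting equal to 10.3 bar gives a polynomial in X; the root in (0,1) is X = 0.829.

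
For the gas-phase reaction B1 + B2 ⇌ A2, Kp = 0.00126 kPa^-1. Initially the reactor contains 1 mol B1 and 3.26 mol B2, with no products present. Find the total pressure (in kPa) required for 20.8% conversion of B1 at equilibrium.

P = 277 kPa

Let X = conversion of B1 (basis 1 mol B1); extent of reaction ξ = X.
Mole table: n_B1 = 1 − X; n_B2 = 3.26 − X; n_A2 = X.
n_T = Σnᵢ = 4.26 − X.
Kp = p_A2 / (p_B1 p_B2) with p_i = (n_i/n_T)·P.
At X = 0.208: the mole-fraction product g(X) = Π y_i^ν_i = 0.3487. Since Kp = g(X)·P^{-1}, P = (g/Kp)^(1/1) = (0.3487/0.00126)^(1/1) = 277 kPa.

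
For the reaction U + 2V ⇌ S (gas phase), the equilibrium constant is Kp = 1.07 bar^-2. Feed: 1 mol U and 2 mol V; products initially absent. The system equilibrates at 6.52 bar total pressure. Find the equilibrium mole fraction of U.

Basis: 1 mol U initially; let X = conversion of U. Extent ξ = X.
Mole table: n_U = 1 − X; n_V = 2 − 2X; n_S = X.
n_T = Σnᵢ = 3 − 2X.
With p_i = (n_i/n_T)P, Kp = p_S / (p_U p_V^2).
Substituting and setting equal to 1.07 bar^-2 gives a polynomial in X; the root in (0,1) is X = 0.794.
Then n_U = 0.206, n_T = 1.41, so y_U = 0.146.

y_U = 0.146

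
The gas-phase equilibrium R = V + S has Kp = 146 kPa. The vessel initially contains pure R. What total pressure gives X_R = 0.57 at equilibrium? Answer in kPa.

P = 303 kPa

Take 1 mol R as basis and let X be its fractional conversion, so ξ = X.
At extent ξ: n_R = 1 − X; n_V = X; n_S = X.
Summing: n_T = 1 + X.
Kp = p_V p_S / (p_R) with p_i = (n_i/n_T)·P.
At X = 0.57: the mole-fraction product g(X) = Π y_i^ν_i = 0.4813. Since Kp = g(X)·P^{1}, P = (Kp/g)^(1/1) = (146/0.4813)^(1/1) = 303 kPa.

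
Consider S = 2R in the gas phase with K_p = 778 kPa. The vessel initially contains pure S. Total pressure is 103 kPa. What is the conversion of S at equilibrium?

X = 0.809

Let X = conversion of S (basis 1 mol S); extent of reaction ξ = X.
Moles: n_S = 1 − X; n_R = 2X.
Summing: n_T = 1 + X.
y_i = n_i/n_T, p_i = y_i·P. K_p = p_R^2 / (p_S).
Setting this equal to 778 kPa and taking the physical root (0 < X < 1) gives X = 0.809.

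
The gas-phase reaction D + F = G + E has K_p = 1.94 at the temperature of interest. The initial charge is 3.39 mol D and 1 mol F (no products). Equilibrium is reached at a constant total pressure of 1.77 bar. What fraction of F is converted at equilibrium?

Basis: 1 mol F initially; let X = conversion of F. Extent ξ = X.
Mole table: n_D = 3.39 − X; n_F = 1 − X; n_G = X; n_E = X.
Since Δν = 0, n_T = 4.39 throughout.
y_i = n_i/n_T, p_i = y_i·P. K_p = p_G p_E / (p_D p_F).
Setting this equal to 1.94 and taking the physical root (0 < X < 1) gives X = 0.852.

X = 0.852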